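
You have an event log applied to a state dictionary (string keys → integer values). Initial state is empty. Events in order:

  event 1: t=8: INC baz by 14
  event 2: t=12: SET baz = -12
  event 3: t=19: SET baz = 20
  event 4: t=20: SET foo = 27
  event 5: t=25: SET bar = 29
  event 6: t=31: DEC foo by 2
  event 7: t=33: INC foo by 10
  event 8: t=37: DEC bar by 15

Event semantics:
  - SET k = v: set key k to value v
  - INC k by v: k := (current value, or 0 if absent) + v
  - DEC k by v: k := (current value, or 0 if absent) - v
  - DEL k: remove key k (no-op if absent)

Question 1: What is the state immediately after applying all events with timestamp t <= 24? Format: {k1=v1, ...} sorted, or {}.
Answer: {baz=20, foo=27}

Derivation:
Apply events with t <= 24 (4 events):
  after event 1 (t=8: INC baz by 14): {baz=14}
  after event 2 (t=12: SET baz = -12): {baz=-12}
  after event 3 (t=19: SET baz = 20): {baz=20}
  after event 4 (t=20: SET foo = 27): {baz=20, foo=27}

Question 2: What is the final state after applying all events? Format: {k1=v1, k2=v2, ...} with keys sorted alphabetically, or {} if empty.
  after event 1 (t=8: INC baz by 14): {baz=14}
  after event 2 (t=12: SET baz = -12): {baz=-12}
  after event 3 (t=19: SET baz = 20): {baz=20}
  after event 4 (t=20: SET foo = 27): {baz=20, foo=27}
  after event 5 (t=25: SET bar = 29): {bar=29, baz=20, foo=27}
  after event 6 (t=31: DEC foo by 2): {bar=29, baz=20, foo=25}
  after event 7 (t=33: INC foo by 10): {bar=29, baz=20, foo=35}
  after event 8 (t=37: DEC bar by 15): {bar=14, baz=20, foo=35}

Answer: {bar=14, baz=20, foo=35}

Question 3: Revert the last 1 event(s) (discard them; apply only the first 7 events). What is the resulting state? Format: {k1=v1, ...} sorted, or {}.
Keep first 7 events (discard last 1):
  after event 1 (t=8: INC baz by 14): {baz=14}
  after event 2 (t=12: SET baz = -12): {baz=-12}
  after event 3 (t=19: SET baz = 20): {baz=20}
  after event 4 (t=20: SET foo = 27): {baz=20, foo=27}
  after event 5 (t=25: SET bar = 29): {bar=29, baz=20, foo=27}
  after event 6 (t=31: DEC foo by 2): {bar=29, baz=20, foo=25}
  after event 7 (t=33: INC foo by 10): {bar=29, baz=20, foo=35}

Answer: {bar=29, baz=20, foo=35}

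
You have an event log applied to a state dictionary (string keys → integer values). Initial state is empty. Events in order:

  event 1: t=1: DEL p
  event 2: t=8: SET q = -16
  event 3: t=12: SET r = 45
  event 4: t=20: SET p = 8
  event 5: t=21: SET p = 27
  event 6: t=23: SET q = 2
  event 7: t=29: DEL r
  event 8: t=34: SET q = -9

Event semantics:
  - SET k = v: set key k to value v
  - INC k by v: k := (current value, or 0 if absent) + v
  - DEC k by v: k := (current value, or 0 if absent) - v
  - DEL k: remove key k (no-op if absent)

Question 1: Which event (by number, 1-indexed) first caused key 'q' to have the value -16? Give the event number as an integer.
Answer: 2

Derivation:
Looking for first event where q becomes -16:
  event 2: q (absent) -> -16  <-- first match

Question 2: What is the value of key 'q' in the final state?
Answer: -9

Derivation:
Track key 'q' through all 8 events:
  event 1 (t=1: DEL p): q unchanged
  event 2 (t=8: SET q = -16): q (absent) -> -16
  event 3 (t=12: SET r = 45): q unchanged
  event 4 (t=20: SET p = 8): q unchanged
  event 5 (t=21: SET p = 27): q unchanged
  event 6 (t=23: SET q = 2): q -16 -> 2
  event 7 (t=29: DEL r): q unchanged
  event 8 (t=34: SET q = -9): q 2 -> -9
Final: q = -9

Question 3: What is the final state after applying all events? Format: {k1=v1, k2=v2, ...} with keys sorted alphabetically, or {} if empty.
Answer: {p=27, q=-9}

Derivation:
  after event 1 (t=1: DEL p): {}
  after event 2 (t=8: SET q = -16): {q=-16}
  after event 3 (t=12: SET r = 45): {q=-16, r=45}
  after event 4 (t=20: SET p = 8): {p=8, q=-16, r=45}
  after event 5 (t=21: SET p = 27): {p=27, q=-16, r=45}
  after event 6 (t=23: SET q = 2): {p=27, q=2, r=45}
  after event 7 (t=29: DEL r): {p=27, q=2}
  after event 8 (t=34: SET q = -9): {p=27, q=-9}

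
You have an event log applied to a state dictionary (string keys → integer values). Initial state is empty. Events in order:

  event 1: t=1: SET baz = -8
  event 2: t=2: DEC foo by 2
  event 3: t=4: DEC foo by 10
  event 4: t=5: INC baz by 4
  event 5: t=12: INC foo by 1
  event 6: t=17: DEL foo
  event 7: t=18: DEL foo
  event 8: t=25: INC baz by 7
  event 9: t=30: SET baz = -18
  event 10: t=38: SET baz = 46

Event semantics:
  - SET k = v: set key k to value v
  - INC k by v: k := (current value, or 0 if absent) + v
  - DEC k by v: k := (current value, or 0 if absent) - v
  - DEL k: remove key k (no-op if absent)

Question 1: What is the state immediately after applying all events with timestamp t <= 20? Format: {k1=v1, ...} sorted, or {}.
Answer: {baz=-4}

Derivation:
Apply events with t <= 20 (7 events):
  after event 1 (t=1: SET baz = -8): {baz=-8}
  after event 2 (t=2: DEC foo by 2): {baz=-8, foo=-2}
  after event 3 (t=4: DEC foo by 10): {baz=-8, foo=-12}
  after event 4 (t=5: INC baz by 4): {baz=-4, foo=-12}
  after event 5 (t=12: INC foo by 1): {baz=-4, foo=-11}
  after event 6 (t=17: DEL foo): {baz=-4}
  after event 7 (t=18: DEL foo): {baz=-4}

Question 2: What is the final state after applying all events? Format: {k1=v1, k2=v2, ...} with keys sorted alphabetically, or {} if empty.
  after event 1 (t=1: SET baz = -8): {baz=-8}
  after event 2 (t=2: DEC foo by 2): {baz=-8, foo=-2}
  after event 3 (t=4: DEC foo by 10): {baz=-8, foo=-12}
  after event 4 (t=5: INC baz by 4): {baz=-4, foo=-12}
  after event 5 (t=12: INC foo by 1): {baz=-4, foo=-11}
  after event 6 (t=17: DEL foo): {baz=-4}
  after event 7 (t=18: DEL foo): {baz=-4}
  after event 8 (t=25: INC baz by 7): {baz=3}
  after event 9 (t=30: SET baz = -18): {baz=-18}
  after event 10 (t=38: SET baz = 46): {baz=46}

Answer: {baz=46}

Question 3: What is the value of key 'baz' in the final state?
Answer: 46

Derivation:
Track key 'baz' through all 10 events:
  event 1 (t=1: SET baz = -8): baz (absent) -> -8
  event 2 (t=2: DEC foo by 2): baz unchanged
  event 3 (t=4: DEC foo by 10): baz unchanged
  event 4 (t=5: INC baz by 4): baz -8 -> -4
  event 5 (t=12: INC foo by 1): baz unchanged
  event 6 (t=17: DEL foo): baz unchanged
  event 7 (t=18: DEL foo): baz unchanged
  event 8 (t=25: INC baz by 7): baz -4 -> 3
  event 9 (t=30: SET baz = -18): baz 3 -> -18
  event 10 (t=38: SET baz = 46): baz -18 -> 46
Final: baz = 46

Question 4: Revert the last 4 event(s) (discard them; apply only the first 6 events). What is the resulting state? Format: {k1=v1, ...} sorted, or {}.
Keep first 6 events (discard last 4):
  after event 1 (t=1: SET baz = -8): {baz=-8}
  after event 2 (t=2: DEC foo by 2): {baz=-8, foo=-2}
  after event 3 (t=4: DEC foo by 10): {baz=-8, foo=-12}
  after event 4 (t=5: INC baz by 4): {baz=-4, foo=-12}
  after event 5 (t=12: INC foo by 1): {baz=-4, foo=-11}
  after event 6 (t=17: DEL foo): {baz=-4}

Answer: {baz=-4}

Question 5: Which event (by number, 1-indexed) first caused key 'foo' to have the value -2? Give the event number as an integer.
Looking for first event where foo becomes -2:
  event 2: foo (absent) -> -2  <-- first match

Answer: 2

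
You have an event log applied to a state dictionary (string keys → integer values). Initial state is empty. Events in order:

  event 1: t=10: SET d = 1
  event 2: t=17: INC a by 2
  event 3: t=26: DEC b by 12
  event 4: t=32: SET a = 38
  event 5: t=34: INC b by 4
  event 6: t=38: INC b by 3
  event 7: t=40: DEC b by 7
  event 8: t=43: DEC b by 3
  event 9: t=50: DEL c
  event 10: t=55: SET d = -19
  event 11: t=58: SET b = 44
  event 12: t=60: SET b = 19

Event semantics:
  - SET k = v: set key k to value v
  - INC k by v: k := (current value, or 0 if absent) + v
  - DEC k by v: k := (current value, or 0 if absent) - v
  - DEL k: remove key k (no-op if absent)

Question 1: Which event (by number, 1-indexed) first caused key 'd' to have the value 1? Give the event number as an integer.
Looking for first event where d becomes 1:
  event 1: d (absent) -> 1  <-- first match

Answer: 1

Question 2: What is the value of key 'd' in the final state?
Track key 'd' through all 12 events:
  event 1 (t=10: SET d = 1): d (absent) -> 1
  event 2 (t=17: INC a by 2): d unchanged
  event 3 (t=26: DEC b by 12): d unchanged
  event 4 (t=32: SET a = 38): d unchanged
  event 5 (t=34: INC b by 4): d unchanged
  event 6 (t=38: INC b by 3): d unchanged
  event 7 (t=40: DEC b by 7): d unchanged
  event 8 (t=43: DEC b by 3): d unchanged
  event 9 (t=50: DEL c): d unchanged
  event 10 (t=55: SET d = -19): d 1 -> -19
  event 11 (t=58: SET b = 44): d unchanged
  event 12 (t=60: SET b = 19): d unchanged
Final: d = -19

Answer: -19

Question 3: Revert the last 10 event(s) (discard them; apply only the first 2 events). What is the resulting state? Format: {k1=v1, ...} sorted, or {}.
Keep first 2 events (discard last 10):
  after event 1 (t=10: SET d = 1): {d=1}
  after event 2 (t=17: INC a by 2): {a=2, d=1}

Answer: {a=2, d=1}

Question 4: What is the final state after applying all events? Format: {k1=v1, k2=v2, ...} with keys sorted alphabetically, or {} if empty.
  after event 1 (t=10: SET d = 1): {d=1}
  after event 2 (t=17: INC a by 2): {a=2, d=1}
  after event 3 (t=26: DEC b by 12): {a=2, b=-12, d=1}
  after event 4 (t=32: SET a = 38): {a=38, b=-12, d=1}
  after event 5 (t=34: INC b by 4): {a=38, b=-8, d=1}
  after event 6 (t=38: INC b by 3): {a=38, b=-5, d=1}
  after event 7 (t=40: DEC b by 7): {a=38, b=-12, d=1}
  after event 8 (t=43: DEC b by 3): {a=38, b=-15, d=1}
  after event 9 (t=50: DEL c): {a=38, b=-15, d=1}
  after event 10 (t=55: SET d = -19): {a=38, b=-15, d=-19}
  after event 11 (t=58: SET b = 44): {a=38, b=44, d=-19}
  after event 12 (t=60: SET b = 19): {a=38, b=19, d=-19}

Answer: {a=38, b=19, d=-19}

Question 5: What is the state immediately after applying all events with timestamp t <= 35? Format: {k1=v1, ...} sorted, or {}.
Apply events with t <= 35 (5 events):
  after event 1 (t=10: SET d = 1): {d=1}
  after event 2 (t=17: INC a by 2): {a=2, d=1}
  after event 3 (t=26: DEC b by 12): {a=2, b=-12, d=1}
  after event 4 (t=32: SET a = 38): {a=38, b=-12, d=1}
  after event 5 (t=34: INC b by 4): {a=38, b=-8, d=1}

Answer: {a=38, b=-8, d=1}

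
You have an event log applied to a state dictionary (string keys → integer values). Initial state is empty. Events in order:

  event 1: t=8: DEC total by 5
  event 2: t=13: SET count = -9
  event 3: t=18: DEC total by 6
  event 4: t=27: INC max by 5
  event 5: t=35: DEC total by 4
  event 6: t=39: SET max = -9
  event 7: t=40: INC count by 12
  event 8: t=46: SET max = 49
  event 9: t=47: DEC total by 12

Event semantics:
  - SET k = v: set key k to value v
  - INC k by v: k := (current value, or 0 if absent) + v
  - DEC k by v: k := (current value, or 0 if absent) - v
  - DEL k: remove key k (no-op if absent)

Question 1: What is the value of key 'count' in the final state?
Answer: 3

Derivation:
Track key 'count' through all 9 events:
  event 1 (t=8: DEC total by 5): count unchanged
  event 2 (t=13: SET count = -9): count (absent) -> -9
  event 3 (t=18: DEC total by 6): count unchanged
  event 4 (t=27: INC max by 5): count unchanged
  event 5 (t=35: DEC total by 4): count unchanged
  event 6 (t=39: SET max = -9): count unchanged
  event 7 (t=40: INC count by 12): count -9 -> 3
  event 8 (t=46: SET max = 49): count unchanged
  event 9 (t=47: DEC total by 12): count unchanged
Final: count = 3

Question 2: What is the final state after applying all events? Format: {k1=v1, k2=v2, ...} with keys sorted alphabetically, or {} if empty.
Answer: {count=3, max=49, total=-27}

Derivation:
  after event 1 (t=8: DEC total by 5): {total=-5}
  after event 2 (t=13: SET count = -9): {count=-9, total=-5}
  after event 3 (t=18: DEC total by 6): {count=-9, total=-11}
  after event 4 (t=27: INC max by 5): {count=-9, max=5, total=-11}
  after event 5 (t=35: DEC total by 4): {count=-9, max=5, total=-15}
  after event 6 (t=39: SET max = -9): {count=-9, max=-9, total=-15}
  after event 7 (t=40: INC count by 12): {count=3, max=-9, total=-15}
  after event 8 (t=46: SET max = 49): {count=3, max=49, total=-15}
  after event 9 (t=47: DEC total by 12): {count=3, max=49, total=-27}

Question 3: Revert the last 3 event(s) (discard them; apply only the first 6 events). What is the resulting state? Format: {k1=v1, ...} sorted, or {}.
Answer: {count=-9, max=-9, total=-15}

Derivation:
Keep first 6 events (discard last 3):
  after event 1 (t=8: DEC total by 5): {total=-5}
  after event 2 (t=13: SET count = -9): {count=-9, total=-5}
  after event 3 (t=18: DEC total by 6): {count=-9, total=-11}
  after event 4 (t=27: INC max by 5): {count=-9, max=5, total=-11}
  after event 5 (t=35: DEC total by 4): {count=-9, max=5, total=-15}
  after event 6 (t=39: SET max = -9): {count=-9, max=-9, total=-15}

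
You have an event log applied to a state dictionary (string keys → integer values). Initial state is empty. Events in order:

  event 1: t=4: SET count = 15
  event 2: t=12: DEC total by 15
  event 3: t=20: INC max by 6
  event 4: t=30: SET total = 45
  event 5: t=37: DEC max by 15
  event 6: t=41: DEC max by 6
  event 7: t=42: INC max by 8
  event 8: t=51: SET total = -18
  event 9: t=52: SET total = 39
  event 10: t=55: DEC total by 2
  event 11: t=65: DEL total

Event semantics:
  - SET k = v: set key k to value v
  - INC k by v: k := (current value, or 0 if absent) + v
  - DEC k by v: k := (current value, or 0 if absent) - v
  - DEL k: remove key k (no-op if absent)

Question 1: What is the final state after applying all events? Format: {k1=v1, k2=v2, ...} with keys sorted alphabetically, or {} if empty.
Answer: {count=15, max=-7}

Derivation:
  after event 1 (t=4: SET count = 15): {count=15}
  after event 2 (t=12: DEC total by 15): {count=15, total=-15}
  after event 3 (t=20: INC max by 6): {count=15, max=6, total=-15}
  after event 4 (t=30: SET total = 45): {count=15, max=6, total=45}
  after event 5 (t=37: DEC max by 15): {count=15, max=-9, total=45}
  after event 6 (t=41: DEC max by 6): {count=15, max=-15, total=45}
  after event 7 (t=42: INC max by 8): {count=15, max=-7, total=45}
  after event 8 (t=51: SET total = -18): {count=15, max=-7, total=-18}
  after event 9 (t=52: SET total = 39): {count=15, max=-7, total=39}
  after event 10 (t=55: DEC total by 2): {count=15, max=-7, total=37}
  after event 11 (t=65: DEL total): {count=15, max=-7}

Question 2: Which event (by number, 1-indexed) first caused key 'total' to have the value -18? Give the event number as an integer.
Looking for first event where total becomes -18:
  event 2: total = -15
  event 3: total = -15
  event 4: total = 45
  event 5: total = 45
  event 6: total = 45
  event 7: total = 45
  event 8: total 45 -> -18  <-- first match

Answer: 8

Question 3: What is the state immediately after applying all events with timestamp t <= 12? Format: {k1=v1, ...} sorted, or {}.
Answer: {count=15, total=-15}

Derivation:
Apply events with t <= 12 (2 events):
  after event 1 (t=4: SET count = 15): {count=15}
  after event 2 (t=12: DEC total by 15): {count=15, total=-15}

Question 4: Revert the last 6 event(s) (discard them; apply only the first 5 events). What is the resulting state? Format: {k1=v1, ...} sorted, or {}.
Keep first 5 events (discard last 6):
  after event 1 (t=4: SET count = 15): {count=15}
  after event 2 (t=12: DEC total by 15): {count=15, total=-15}
  after event 3 (t=20: INC max by 6): {count=15, max=6, total=-15}
  after event 4 (t=30: SET total = 45): {count=15, max=6, total=45}
  after event 5 (t=37: DEC max by 15): {count=15, max=-9, total=45}

Answer: {count=15, max=-9, total=45}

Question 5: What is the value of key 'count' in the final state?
Answer: 15

Derivation:
Track key 'count' through all 11 events:
  event 1 (t=4: SET count = 15): count (absent) -> 15
  event 2 (t=12: DEC total by 15): count unchanged
  event 3 (t=20: INC max by 6): count unchanged
  event 4 (t=30: SET total = 45): count unchanged
  event 5 (t=37: DEC max by 15): count unchanged
  event 6 (t=41: DEC max by 6): count unchanged
  event 7 (t=42: INC max by 8): count unchanged
  event 8 (t=51: SET total = -18): count unchanged
  event 9 (t=52: SET total = 39): count unchanged
  event 10 (t=55: DEC total by 2): count unchanged
  event 11 (t=65: DEL total): count unchanged
Final: count = 15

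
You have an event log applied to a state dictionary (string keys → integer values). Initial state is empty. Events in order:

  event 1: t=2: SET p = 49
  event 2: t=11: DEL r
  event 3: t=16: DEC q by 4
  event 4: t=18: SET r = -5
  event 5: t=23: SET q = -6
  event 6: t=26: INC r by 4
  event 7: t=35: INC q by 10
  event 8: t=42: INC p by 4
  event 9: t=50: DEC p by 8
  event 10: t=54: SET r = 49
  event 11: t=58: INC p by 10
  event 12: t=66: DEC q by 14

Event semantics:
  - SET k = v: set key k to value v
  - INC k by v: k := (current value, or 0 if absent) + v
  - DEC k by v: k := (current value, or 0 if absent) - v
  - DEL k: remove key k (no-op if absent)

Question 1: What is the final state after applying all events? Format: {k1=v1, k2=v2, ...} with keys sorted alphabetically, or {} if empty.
  after event 1 (t=2: SET p = 49): {p=49}
  after event 2 (t=11: DEL r): {p=49}
  after event 3 (t=16: DEC q by 4): {p=49, q=-4}
  after event 4 (t=18: SET r = -5): {p=49, q=-4, r=-5}
  after event 5 (t=23: SET q = -6): {p=49, q=-6, r=-5}
  after event 6 (t=26: INC r by 4): {p=49, q=-6, r=-1}
  after event 7 (t=35: INC q by 10): {p=49, q=4, r=-1}
  after event 8 (t=42: INC p by 4): {p=53, q=4, r=-1}
  after event 9 (t=50: DEC p by 8): {p=45, q=4, r=-1}
  after event 10 (t=54: SET r = 49): {p=45, q=4, r=49}
  after event 11 (t=58: INC p by 10): {p=55, q=4, r=49}
  after event 12 (t=66: DEC q by 14): {p=55, q=-10, r=49}

Answer: {p=55, q=-10, r=49}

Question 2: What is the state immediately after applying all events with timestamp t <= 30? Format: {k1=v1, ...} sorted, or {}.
Apply events with t <= 30 (6 events):
  after event 1 (t=2: SET p = 49): {p=49}
  after event 2 (t=11: DEL r): {p=49}
  after event 3 (t=16: DEC q by 4): {p=49, q=-4}
  after event 4 (t=18: SET r = -5): {p=49, q=-4, r=-5}
  after event 5 (t=23: SET q = -6): {p=49, q=-6, r=-5}
  after event 6 (t=26: INC r by 4): {p=49, q=-6, r=-1}

Answer: {p=49, q=-6, r=-1}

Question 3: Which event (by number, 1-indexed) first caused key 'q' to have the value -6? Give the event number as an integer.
Looking for first event where q becomes -6:
  event 3: q = -4
  event 4: q = -4
  event 5: q -4 -> -6  <-- first match

Answer: 5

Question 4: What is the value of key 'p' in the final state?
Answer: 55

Derivation:
Track key 'p' through all 12 events:
  event 1 (t=2: SET p = 49): p (absent) -> 49
  event 2 (t=11: DEL r): p unchanged
  event 3 (t=16: DEC q by 4): p unchanged
  event 4 (t=18: SET r = -5): p unchanged
  event 5 (t=23: SET q = -6): p unchanged
  event 6 (t=26: INC r by 4): p unchanged
  event 7 (t=35: INC q by 10): p unchanged
  event 8 (t=42: INC p by 4): p 49 -> 53
  event 9 (t=50: DEC p by 8): p 53 -> 45
  event 10 (t=54: SET r = 49): p unchanged
  event 11 (t=58: INC p by 10): p 45 -> 55
  event 12 (t=66: DEC q by 14): p unchanged
Final: p = 55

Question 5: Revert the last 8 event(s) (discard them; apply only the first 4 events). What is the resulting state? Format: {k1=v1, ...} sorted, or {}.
Answer: {p=49, q=-4, r=-5}

Derivation:
Keep first 4 events (discard last 8):
  after event 1 (t=2: SET p = 49): {p=49}
  after event 2 (t=11: DEL r): {p=49}
  after event 3 (t=16: DEC q by 4): {p=49, q=-4}
  after event 4 (t=18: SET r = -5): {p=49, q=-4, r=-5}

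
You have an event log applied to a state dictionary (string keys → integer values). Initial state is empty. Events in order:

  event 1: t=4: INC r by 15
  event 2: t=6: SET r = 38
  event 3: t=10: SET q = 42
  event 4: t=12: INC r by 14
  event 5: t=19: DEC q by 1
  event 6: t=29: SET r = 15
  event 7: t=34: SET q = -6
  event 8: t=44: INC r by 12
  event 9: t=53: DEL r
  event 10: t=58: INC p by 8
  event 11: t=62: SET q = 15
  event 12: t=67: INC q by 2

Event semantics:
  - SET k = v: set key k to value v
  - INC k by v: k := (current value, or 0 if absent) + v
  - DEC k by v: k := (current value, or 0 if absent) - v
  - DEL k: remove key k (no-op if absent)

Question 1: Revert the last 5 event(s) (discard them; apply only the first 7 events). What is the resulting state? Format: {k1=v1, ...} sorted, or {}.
Answer: {q=-6, r=15}

Derivation:
Keep first 7 events (discard last 5):
  after event 1 (t=4: INC r by 15): {r=15}
  after event 2 (t=6: SET r = 38): {r=38}
  after event 3 (t=10: SET q = 42): {q=42, r=38}
  after event 4 (t=12: INC r by 14): {q=42, r=52}
  after event 5 (t=19: DEC q by 1): {q=41, r=52}
  after event 6 (t=29: SET r = 15): {q=41, r=15}
  after event 7 (t=34: SET q = -6): {q=-6, r=15}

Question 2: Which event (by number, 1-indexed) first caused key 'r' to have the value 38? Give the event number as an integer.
Answer: 2

Derivation:
Looking for first event where r becomes 38:
  event 1: r = 15
  event 2: r 15 -> 38  <-- first match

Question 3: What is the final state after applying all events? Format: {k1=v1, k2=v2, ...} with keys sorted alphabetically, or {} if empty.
Answer: {p=8, q=17}

Derivation:
  after event 1 (t=4: INC r by 15): {r=15}
  after event 2 (t=6: SET r = 38): {r=38}
  after event 3 (t=10: SET q = 42): {q=42, r=38}
  after event 4 (t=12: INC r by 14): {q=42, r=52}
  after event 5 (t=19: DEC q by 1): {q=41, r=52}
  after event 6 (t=29: SET r = 15): {q=41, r=15}
  after event 7 (t=34: SET q = -6): {q=-6, r=15}
  after event 8 (t=44: INC r by 12): {q=-6, r=27}
  after event 9 (t=53: DEL r): {q=-6}
  after event 10 (t=58: INC p by 8): {p=8, q=-6}
  after event 11 (t=62: SET q = 15): {p=8, q=15}
  after event 12 (t=67: INC q by 2): {p=8, q=17}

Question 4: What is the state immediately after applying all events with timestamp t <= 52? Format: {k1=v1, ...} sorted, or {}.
Answer: {q=-6, r=27}

Derivation:
Apply events with t <= 52 (8 events):
  after event 1 (t=4: INC r by 15): {r=15}
  after event 2 (t=6: SET r = 38): {r=38}
  after event 3 (t=10: SET q = 42): {q=42, r=38}
  after event 4 (t=12: INC r by 14): {q=42, r=52}
  after event 5 (t=19: DEC q by 1): {q=41, r=52}
  after event 6 (t=29: SET r = 15): {q=41, r=15}
  after event 7 (t=34: SET q = -6): {q=-6, r=15}
  after event 8 (t=44: INC r by 12): {q=-6, r=27}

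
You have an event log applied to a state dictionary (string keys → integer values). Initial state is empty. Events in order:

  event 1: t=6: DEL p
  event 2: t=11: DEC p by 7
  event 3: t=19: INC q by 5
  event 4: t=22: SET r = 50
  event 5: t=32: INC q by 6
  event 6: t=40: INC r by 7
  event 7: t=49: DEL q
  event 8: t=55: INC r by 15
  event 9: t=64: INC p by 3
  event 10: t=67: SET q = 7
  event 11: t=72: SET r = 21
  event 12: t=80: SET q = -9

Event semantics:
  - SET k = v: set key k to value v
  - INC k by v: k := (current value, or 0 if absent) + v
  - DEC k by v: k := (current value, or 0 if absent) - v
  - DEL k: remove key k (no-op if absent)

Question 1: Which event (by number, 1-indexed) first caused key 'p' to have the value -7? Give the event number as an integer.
Answer: 2

Derivation:
Looking for first event where p becomes -7:
  event 2: p (absent) -> -7  <-- first match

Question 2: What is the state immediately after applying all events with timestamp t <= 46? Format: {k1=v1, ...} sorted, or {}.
Answer: {p=-7, q=11, r=57}

Derivation:
Apply events with t <= 46 (6 events):
  after event 1 (t=6: DEL p): {}
  after event 2 (t=11: DEC p by 7): {p=-7}
  after event 3 (t=19: INC q by 5): {p=-7, q=5}
  after event 4 (t=22: SET r = 50): {p=-7, q=5, r=50}
  after event 5 (t=32: INC q by 6): {p=-7, q=11, r=50}
  after event 6 (t=40: INC r by 7): {p=-7, q=11, r=57}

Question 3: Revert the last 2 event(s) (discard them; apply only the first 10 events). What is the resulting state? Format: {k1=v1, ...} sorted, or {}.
Keep first 10 events (discard last 2):
  after event 1 (t=6: DEL p): {}
  after event 2 (t=11: DEC p by 7): {p=-7}
  after event 3 (t=19: INC q by 5): {p=-7, q=5}
  after event 4 (t=22: SET r = 50): {p=-7, q=5, r=50}
  after event 5 (t=32: INC q by 6): {p=-7, q=11, r=50}
  after event 6 (t=40: INC r by 7): {p=-7, q=11, r=57}
  after event 7 (t=49: DEL q): {p=-7, r=57}
  after event 8 (t=55: INC r by 15): {p=-7, r=72}
  after event 9 (t=64: INC p by 3): {p=-4, r=72}
  after event 10 (t=67: SET q = 7): {p=-4, q=7, r=72}

Answer: {p=-4, q=7, r=72}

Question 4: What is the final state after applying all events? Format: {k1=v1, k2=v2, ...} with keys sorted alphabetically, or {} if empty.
  after event 1 (t=6: DEL p): {}
  after event 2 (t=11: DEC p by 7): {p=-7}
  after event 3 (t=19: INC q by 5): {p=-7, q=5}
  after event 4 (t=22: SET r = 50): {p=-7, q=5, r=50}
  after event 5 (t=32: INC q by 6): {p=-7, q=11, r=50}
  after event 6 (t=40: INC r by 7): {p=-7, q=11, r=57}
  after event 7 (t=49: DEL q): {p=-7, r=57}
  after event 8 (t=55: INC r by 15): {p=-7, r=72}
  after event 9 (t=64: INC p by 3): {p=-4, r=72}
  after event 10 (t=67: SET q = 7): {p=-4, q=7, r=72}
  after event 11 (t=72: SET r = 21): {p=-4, q=7, r=21}
  after event 12 (t=80: SET q = -9): {p=-4, q=-9, r=21}

Answer: {p=-4, q=-9, r=21}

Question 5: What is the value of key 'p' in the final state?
Answer: -4

Derivation:
Track key 'p' through all 12 events:
  event 1 (t=6: DEL p): p (absent) -> (absent)
  event 2 (t=11: DEC p by 7): p (absent) -> -7
  event 3 (t=19: INC q by 5): p unchanged
  event 4 (t=22: SET r = 50): p unchanged
  event 5 (t=32: INC q by 6): p unchanged
  event 6 (t=40: INC r by 7): p unchanged
  event 7 (t=49: DEL q): p unchanged
  event 8 (t=55: INC r by 15): p unchanged
  event 9 (t=64: INC p by 3): p -7 -> -4
  event 10 (t=67: SET q = 7): p unchanged
  event 11 (t=72: SET r = 21): p unchanged
  event 12 (t=80: SET q = -9): p unchanged
Final: p = -4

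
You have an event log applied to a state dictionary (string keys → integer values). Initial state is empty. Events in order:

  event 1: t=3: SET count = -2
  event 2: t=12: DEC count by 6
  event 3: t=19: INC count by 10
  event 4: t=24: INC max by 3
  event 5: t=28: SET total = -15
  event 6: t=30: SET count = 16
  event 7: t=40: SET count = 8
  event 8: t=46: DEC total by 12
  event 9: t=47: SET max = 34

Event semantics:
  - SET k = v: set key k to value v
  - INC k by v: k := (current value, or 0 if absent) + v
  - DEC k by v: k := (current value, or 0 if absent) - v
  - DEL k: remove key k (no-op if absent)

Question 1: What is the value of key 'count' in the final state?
Answer: 8

Derivation:
Track key 'count' through all 9 events:
  event 1 (t=3: SET count = -2): count (absent) -> -2
  event 2 (t=12: DEC count by 6): count -2 -> -8
  event 3 (t=19: INC count by 10): count -8 -> 2
  event 4 (t=24: INC max by 3): count unchanged
  event 5 (t=28: SET total = -15): count unchanged
  event 6 (t=30: SET count = 16): count 2 -> 16
  event 7 (t=40: SET count = 8): count 16 -> 8
  event 8 (t=46: DEC total by 12): count unchanged
  event 9 (t=47: SET max = 34): count unchanged
Final: count = 8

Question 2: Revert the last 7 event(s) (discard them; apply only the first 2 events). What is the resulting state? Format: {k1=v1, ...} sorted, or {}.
Keep first 2 events (discard last 7):
  after event 1 (t=3: SET count = -2): {count=-2}
  after event 2 (t=12: DEC count by 6): {count=-8}

Answer: {count=-8}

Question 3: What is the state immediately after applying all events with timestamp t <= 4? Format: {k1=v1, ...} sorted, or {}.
Apply events with t <= 4 (1 events):
  after event 1 (t=3: SET count = -2): {count=-2}

Answer: {count=-2}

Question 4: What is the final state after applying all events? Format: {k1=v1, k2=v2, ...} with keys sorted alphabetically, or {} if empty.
Answer: {count=8, max=34, total=-27}

Derivation:
  after event 1 (t=3: SET count = -2): {count=-2}
  after event 2 (t=12: DEC count by 6): {count=-8}
  after event 3 (t=19: INC count by 10): {count=2}
  after event 4 (t=24: INC max by 3): {count=2, max=3}
  after event 5 (t=28: SET total = -15): {count=2, max=3, total=-15}
  after event 6 (t=30: SET count = 16): {count=16, max=3, total=-15}
  after event 7 (t=40: SET count = 8): {count=8, max=3, total=-15}
  after event 8 (t=46: DEC total by 12): {count=8, max=3, total=-27}
  after event 9 (t=47: SET max = 34): {count=8, max=34, total=-27}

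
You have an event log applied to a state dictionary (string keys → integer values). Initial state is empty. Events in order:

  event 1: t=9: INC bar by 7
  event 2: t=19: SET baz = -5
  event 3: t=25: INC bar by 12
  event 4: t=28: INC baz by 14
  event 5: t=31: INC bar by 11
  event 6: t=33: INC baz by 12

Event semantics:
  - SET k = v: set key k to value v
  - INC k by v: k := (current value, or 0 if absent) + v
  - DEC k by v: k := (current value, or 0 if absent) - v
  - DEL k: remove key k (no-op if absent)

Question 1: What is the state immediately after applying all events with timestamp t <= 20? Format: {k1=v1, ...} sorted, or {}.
Apply events with t <= 20 (2 events):
  after event 1 (t=9: INC bar by 7): {bar=7}
  after event 2 (t=19: SET baz = -5): {bar=7, baz=-5}

Answer: {bar=7, baz=-5}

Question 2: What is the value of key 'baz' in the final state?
Answer: 21

Derivation:
Track key 'baz' through all 6 events:
  event 1 (t=9: INC bar by 7): baz unchanged
  event 2 (t=19: SET baz = -5): baz (absent) -> -5
  event 3 (t=25: INC bar by 12): baz unchanged
  event 4 (t=28: INC baz by 14): baz -5 -> 9
  event 5 (t=31: INC bar by 11): baz unchanged
  event 6 (t=33: INC baz by 12): baz 9 -> 21
Final: baz = 21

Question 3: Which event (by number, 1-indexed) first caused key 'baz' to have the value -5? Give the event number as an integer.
Looking for first event where baz becomes -5:
  event 2: baz (absent) -> -5  <-- first match

Answer: 2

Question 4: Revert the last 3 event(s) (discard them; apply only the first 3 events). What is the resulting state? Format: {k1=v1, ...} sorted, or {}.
Keep first 3 events (discard last 3):
  after event 1 (t=9: INC bar by 7): {bar=7}
  after event 2 (t=19: SET baz = -5): {bar=7, baz=-5}
  after event 3 (t=25: INC bar by 12): {bar=19, baz=-5}

Answer: {bar=19, baz=-5}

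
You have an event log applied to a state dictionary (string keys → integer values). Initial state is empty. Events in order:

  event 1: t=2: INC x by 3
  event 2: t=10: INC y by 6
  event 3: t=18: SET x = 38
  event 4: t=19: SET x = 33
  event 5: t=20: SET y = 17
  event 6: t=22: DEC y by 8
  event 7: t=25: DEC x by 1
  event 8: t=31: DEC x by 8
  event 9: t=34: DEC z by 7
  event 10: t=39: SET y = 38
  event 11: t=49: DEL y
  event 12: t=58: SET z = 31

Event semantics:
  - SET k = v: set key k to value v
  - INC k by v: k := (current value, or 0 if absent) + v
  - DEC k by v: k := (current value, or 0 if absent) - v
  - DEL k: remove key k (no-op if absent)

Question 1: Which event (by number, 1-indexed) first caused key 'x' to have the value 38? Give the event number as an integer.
Answer: 3

Derivation:
Looking for first event where x becomes 38:
  event 1: x = 3
  event 2: x = 3
  event 3: x 3 -> 38  <-- first match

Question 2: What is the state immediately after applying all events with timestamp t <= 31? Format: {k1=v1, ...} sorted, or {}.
Answer: {x=24, y=9}

Derivation:
Apply events with t <= 31 (8 events):
  after event 1 (t=2: INC x by 3): {x=3}
  after event 2 (t=10: INC y by 6): {x=3, y=6}
  after event 3 (t=18: SET x = 38): {x=38, y=6}
  after event 4 (t=19: SET x = 33): {x=33, y=6}
  after event 5 (t=20: SET y = 17): {x=33, y=17}
  after event 6 (t=22: DEC y by 8): {x=33, y=9}
  after event 7 (t=25: DEC x by 1): {x=32, y=9}
  after event 8 (t=31: DEC x by 8): {x=24, y=9}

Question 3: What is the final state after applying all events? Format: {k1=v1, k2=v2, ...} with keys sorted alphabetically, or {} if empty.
  after event 1 (t=2: INC x by 3): {x=3}
  after event 2 (t=10: INC y by 6): {x=3, y=6}
  after event 3 (t=18: SET x = 38): {x=38, y=6}
  after event 4 (t=19: SET x = 33): {x=33, y=6}
  after event 5 (t=20: SET y = 17): {x=33, y=17}
  after event 6 (t=22: DEC y by 8): {x=33, y=9}
  after event 7 (t=25: DEC x by 1): {x=32, y=9}
  after event 8 (t=31: DEC x by 8): {x=24, y=9}
  after event 9 (t=34: DEC z by 7): {x=24, y=9, z=-7}
  after event 10 (t=39: SET y = 38): {x=24, y=38, z=-7}
  after event 11 (t=49: DEL y): {x=24, z=-7}
  after event 12 (t=58: SET z = 31): {x=24, z=31}

Answer: {x=24, z=31}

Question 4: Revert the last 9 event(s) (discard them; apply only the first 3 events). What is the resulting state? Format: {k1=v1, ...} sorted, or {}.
Keep first 3 events (discard last 9):
  after event 1 (t=2: INC x by 3): {x=3}
  after event 2 (t=10: INC y by 6): {x=3, y=6}
  after event 3 (t=18: SET x = 38): {x=38, y=6}

Answer: {x=38, y=6}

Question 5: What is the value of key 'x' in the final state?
Answer: 24

Derivation:
Track key 'x' through all 12 events:
  event 1 (t=2: INC x by 3): x (absent) -> 3
  event 2 (t=10: INC y by 6): x unchanged
  event 3 (t=18: SET x = 38): x 3 -> 38
  event 4 (t=19: SET x = 33): x 38 -> 33
  event 5 (t=20: SET y = 17): x unchanged
  event 6 (t=22: DEC y by 8): x unchanged
  event 7 (t=25: DEC x by 1): x 33 -> 32
  event 8 (t=31: DEC x by 8): x 32 -> 24
  event 9 (t=34: DEC z by 7): x unchanged
  event 10 (t=39: SET y = 38): x unchanged
  event 11 (t=49: DEL y): x unchanged
  event 12 (t=58: SET z = 31): x unchanged
Final: x = 24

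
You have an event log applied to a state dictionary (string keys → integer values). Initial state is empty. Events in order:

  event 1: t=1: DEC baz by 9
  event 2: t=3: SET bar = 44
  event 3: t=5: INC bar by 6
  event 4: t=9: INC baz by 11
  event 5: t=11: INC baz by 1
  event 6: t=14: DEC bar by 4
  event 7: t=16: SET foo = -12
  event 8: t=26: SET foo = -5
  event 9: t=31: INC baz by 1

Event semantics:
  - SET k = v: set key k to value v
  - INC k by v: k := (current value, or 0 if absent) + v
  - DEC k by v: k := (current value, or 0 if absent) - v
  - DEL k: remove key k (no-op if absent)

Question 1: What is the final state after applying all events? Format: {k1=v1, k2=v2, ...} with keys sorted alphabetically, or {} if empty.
Answer: {bar=46, baz=4, foo=-5}

Derivation:
  after event 1 (t=1: DEC baz by 9): {baz=-9}
  after event 2 (t=3: SET bar = 44): {bar=44, baz=-9}
  after event 3 (t=5: INC bar by 6): {bar=50, baz=-9}
  after event 4 (t=9: INC baz by 11): {bar=50, baz=2}
  after event 5 (t=11: INC baz by 1): {bar=50, baz=3}
  after event 6 (t=14: DEC bar by 4): {bar=46, baz=3}
  after event 7 (t=16: SET foo = -12): {bar=46, baz=3, foo=-12}
  after event 8 (t=26: SET foo = -5): {bar=46, baz=3, foo=-5}
  after event 9 (t=31: INC baz by 1): {bar=46, baz=4, foo=-5}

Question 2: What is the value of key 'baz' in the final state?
Answer: 4

Derivation:
Track key 'baz' through all 9 events:
  event 1 (t=1: DEC baz by 9): baz (absent) -> -9
  event 2 (t=3: SET bar = 44): baz unchanged
  event 3 (t=5: INC bar by 6): baz unchanged
  event 4 (t=9: INC baz by 11): baz -9 -> 2
  event 5 (t=11: INC baz by 1): baz 2 -> 3
  event 6 (t=14: DEC bar by 4): baz unchanged
  event 7 (t=16: SET foo = -12): baz unchanged
  event 8 (t=26: SET foo = -5): baz unchanged
  event 9 (t=31: INC baz by 1): baz 3 -> 4
Final: baz = 4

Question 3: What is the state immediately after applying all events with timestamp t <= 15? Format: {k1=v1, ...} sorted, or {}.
Answer: {bar=46, baz=3}

Derivation:
Apply events with t <= 15 (6 events):
  after event 1 (t=1: DEC baz by 9): {baz=-9}
  after event 2 (t=3: SET bar = 44): {bar=44, baz=-9}
  after event 3 (t=5: INC bar by 6): {bar=50, baz=-9}
  after event 4 (t=9: INC baz by 11): {bar=50, baz=2}
  after event 5 (t=11: INC baz by 1): {bar=50, baz=3}
  after event 6 (t=14: DEC bar by 4): {bar=46, baz=3}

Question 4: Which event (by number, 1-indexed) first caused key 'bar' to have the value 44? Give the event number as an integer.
Answer: 2

Derivation:
Looking for first event where bar becomes 44:
  event 2: bar (absent) -> 44  <-- first match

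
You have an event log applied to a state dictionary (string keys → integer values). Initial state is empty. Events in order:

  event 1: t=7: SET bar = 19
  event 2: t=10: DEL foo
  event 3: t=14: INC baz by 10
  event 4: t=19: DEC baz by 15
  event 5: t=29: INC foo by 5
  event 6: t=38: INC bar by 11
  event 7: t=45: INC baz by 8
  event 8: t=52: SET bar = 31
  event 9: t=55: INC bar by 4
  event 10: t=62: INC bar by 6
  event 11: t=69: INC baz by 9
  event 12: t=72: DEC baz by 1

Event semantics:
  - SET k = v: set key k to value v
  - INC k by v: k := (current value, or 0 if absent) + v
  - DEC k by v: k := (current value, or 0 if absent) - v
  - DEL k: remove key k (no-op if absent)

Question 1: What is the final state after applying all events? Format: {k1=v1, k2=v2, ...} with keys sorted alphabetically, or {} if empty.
Answer: {bar=41, baz=11, foo=5}

Derivation:
  after event 1 (t=7: SET bar = 19): {bar=19}
  after event 2 (t=10: DEL foo): {bar=19}
  after event 3 (t=14: INC baz by 10): {bar=19, baz=10}
  after event 4 (t=19: DEC baz by 15): {bar=19, baz=-5}
  after event 5 (t=29: INC foo by 5): {bar=19, baz=-5, foo=5}
  after event 6 (t=38: INC bar by 11): {bar=30, baz=-5, foo=5}
  after event 7 (t=45: INC baz by 8): {bar=30, baz=3, foo=5}
  after event 8 (t=52: SET bar = 31): {bar=31, baz=3, foo=5}
  after event 9 (t=55: INC bar by 4): {bar=35, baz=3, foo=5}
  after event 10 (t=62: INC bar by 6): {bar=41, baz=3, foo=5}
  after event 11 (t=69: INC baz by 9): {bar=41, baz=12, foo=5}
  after event 12 (t=72: DEC baz by 1): {bar=41, baz=11, foo=5}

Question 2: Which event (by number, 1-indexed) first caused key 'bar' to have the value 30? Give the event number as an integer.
Looking for first event where bar becomes 30:
  event 1: bar = 19
  event 2: bar = 19
  event 3: bar = 19
  event 4: bar = 19
  event 5: bar = 19
  event 6: bar 19 -> 30  <-- first match

Answer: 6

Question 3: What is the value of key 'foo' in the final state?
Track key 'foo' through all 12 events:
  event 1 (t=7: SET bar = 19): foo unchanged
  event 2 (t=10: DEL foo): foo (absent) -> (absent)
  event 3 (t=14: INC baz by 10): foo unchanged
  event 4 (t=19: DEC baz by 15): foo unchanged
  event 5 (t=29: INC foo by 5): foo (absent) -> 5
  event 6 (t=38: INC bar by 11): foo unchanged
  event 7 (t=45: INC baz by 8): foo unchanged
  event 8 (t=52: SET bar = 31): foo unchanged
  event 9 (t=55: INC bar by 4): foo unchanged
  event 10 (t=62: INC bar by 6): foo unchanged
  event 11 (t=69: INC baz by 9): foo unchanged
  event 12 (t=72: DEC baz by 1): foo unchanged
Final: foo = 5

Answer: 5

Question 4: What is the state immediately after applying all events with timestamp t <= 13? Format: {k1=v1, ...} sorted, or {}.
Apply events with t <= 13 (2 events):
  after event 1 (t=7: SET bar = 19): {bar=19}
  after event 2 (t=10: DEL foo): {bar=19}

Answer: {bar=19}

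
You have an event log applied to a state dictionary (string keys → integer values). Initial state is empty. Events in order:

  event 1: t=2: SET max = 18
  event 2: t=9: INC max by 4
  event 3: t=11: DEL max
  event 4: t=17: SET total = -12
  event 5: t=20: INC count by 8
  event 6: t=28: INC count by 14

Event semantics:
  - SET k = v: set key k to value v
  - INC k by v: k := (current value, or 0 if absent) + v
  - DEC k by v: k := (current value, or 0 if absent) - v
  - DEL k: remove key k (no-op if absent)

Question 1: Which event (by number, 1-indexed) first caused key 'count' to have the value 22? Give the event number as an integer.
Answer: 6

Derivation:
Looking for first event where count becomes 22:
  event 5: count = 8
  event 6: count 8 -> 22  <-- first match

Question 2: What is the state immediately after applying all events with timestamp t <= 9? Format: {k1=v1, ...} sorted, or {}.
Apply events with t <= 9 (2 events):
  after event 1 (t=2: SET max = 18): {max=18}
  after event 2 (t=9: INC max by 4): {max=22}

Answer: {max=22}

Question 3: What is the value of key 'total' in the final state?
Answer: -12

Derivation:
Track key 'total' through all 6 events:
  event 1 (t=2: SET max = 18): total unchanged
  event 2 (t=9: INC max by 4): total unchanged
  event 3 (t=11: DEL max): total unchanged
  event 4 (t=17: SET total = -12): total (absent) -> -12
  event 5 (t=20: INC count by 8): total unchanged
  event 6 (t=28: INC count by 14): total unchanged
Final: total = -12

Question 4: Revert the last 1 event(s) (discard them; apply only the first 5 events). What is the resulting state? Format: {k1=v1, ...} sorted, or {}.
Answer: {count=8, total=-12}

Derivation:
Keep first 5 events (discard last 1):
  after event 1 (t=2: SET max = 18): {max=18}
  after event 2 (t=9: INC max by 4): {max=22}
  after event 3 (t=11: DEL max): {}
  after event 4 (t=17: SET total = -12): {total=-12}
  after event 5 (t=20: INC count by 8): {count=8, total=-12}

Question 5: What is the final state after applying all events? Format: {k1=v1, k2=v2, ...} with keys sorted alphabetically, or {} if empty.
  after event 1 (t=2: SET max = 18): {max=18}
  after event 2 (t=9: INC max by 4): {max=22}
  after event 3 (t=11: DEL max): {}
  after event 4 (t=17: SET total = -12): {total=-12}
  after event 5 (t=20: INC count by 8): {count=8, total=-12}
  after event 6 (t=28: INC count by 14): {count=22, total=-12}

Answer: {count=22, total=-12}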